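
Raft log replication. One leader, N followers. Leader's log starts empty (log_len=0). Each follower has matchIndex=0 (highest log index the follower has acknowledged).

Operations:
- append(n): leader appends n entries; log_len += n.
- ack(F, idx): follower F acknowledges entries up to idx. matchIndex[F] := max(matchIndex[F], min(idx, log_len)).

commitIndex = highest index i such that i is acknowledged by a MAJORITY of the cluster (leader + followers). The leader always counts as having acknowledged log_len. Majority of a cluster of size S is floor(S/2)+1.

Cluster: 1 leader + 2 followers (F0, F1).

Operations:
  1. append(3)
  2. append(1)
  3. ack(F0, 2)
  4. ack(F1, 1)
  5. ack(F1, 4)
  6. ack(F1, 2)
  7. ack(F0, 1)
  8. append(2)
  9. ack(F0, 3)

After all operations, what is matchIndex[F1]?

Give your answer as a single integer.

Op 1: append 3 -> log_len=3
Op 2: append 1 -> log_len=4
Op 3: F0 acks idx 2 -> match: F0=2 F1=0; commitIndex=2
Op 4: F1 acks idx 1 -> match: F0=2 F1=1; commitIndex=2
Op 5: F1 acks idx 4 -> match: F0=2 F1=4; commitIndex=4
Op 6: F1 acks idx 2 -> match: F0=2 F1=4; commitIndex=4
Op 7: F0 acks idx 1 -> match: F0=2 F1=4; commitIndex=4
Op 8: append 2 -> log_len=6
Op 9: F0 acks idx 3 -> match: F0=3 F1=4; commitIndex=4

Answer: 4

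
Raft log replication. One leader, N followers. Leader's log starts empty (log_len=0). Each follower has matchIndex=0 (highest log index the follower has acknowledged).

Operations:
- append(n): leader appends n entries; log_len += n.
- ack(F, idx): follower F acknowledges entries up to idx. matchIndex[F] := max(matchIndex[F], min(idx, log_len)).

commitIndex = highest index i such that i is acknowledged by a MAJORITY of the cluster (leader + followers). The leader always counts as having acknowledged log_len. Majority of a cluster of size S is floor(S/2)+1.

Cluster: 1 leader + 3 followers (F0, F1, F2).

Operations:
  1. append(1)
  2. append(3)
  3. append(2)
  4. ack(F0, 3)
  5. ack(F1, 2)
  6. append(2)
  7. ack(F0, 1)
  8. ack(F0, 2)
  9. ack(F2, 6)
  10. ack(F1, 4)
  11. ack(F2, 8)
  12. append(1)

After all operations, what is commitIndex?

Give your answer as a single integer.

Answer: 4

Derivation:
Op 1: append 1 -> log_len=1
Op 2: append 3 -> log_len=4
Op 3: append 2 -> log_len=6
Op 4: F0 acks idx 3 -> match: F0=3 F1=0 F2=0; commitIndex=0
Op 5: F1 acks idx 2 -> match: F0=3 F1=2 F2=0; commitIndex=2
Op 6: append 2 -> log_len=8
Op 7: F0 acks idx 1 -> match: F0=3 F1=2 F2=0; commitIndex=2
Op 8: F0 acks idx 2 -> match: F0=3 F1=2 F2=0; commitIndex=2
Op 9: F2 acks idx 6 -> match: F0=3 F1=2 F2=6; commitIndex=3
Op 10: F1 acks idx 4 -> match: F0=3 F1=4 F2=6; commitIndex=4
Op 11: F2 acks idx 8 -> match: F0=3 F1=4 F2=8; commitIndex=4
Op 12: append 1 -> log_len=9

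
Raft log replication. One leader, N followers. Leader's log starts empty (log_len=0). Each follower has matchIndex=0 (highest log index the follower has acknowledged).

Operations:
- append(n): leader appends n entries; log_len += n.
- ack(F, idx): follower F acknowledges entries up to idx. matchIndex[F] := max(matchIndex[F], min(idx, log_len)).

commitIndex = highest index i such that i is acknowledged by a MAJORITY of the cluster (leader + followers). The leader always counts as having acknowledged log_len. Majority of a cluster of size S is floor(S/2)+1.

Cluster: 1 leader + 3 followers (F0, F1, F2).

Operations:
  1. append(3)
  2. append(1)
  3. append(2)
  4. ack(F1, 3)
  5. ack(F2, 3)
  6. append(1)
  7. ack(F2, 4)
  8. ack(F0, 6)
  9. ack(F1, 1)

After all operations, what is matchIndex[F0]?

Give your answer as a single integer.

Op 1: append 3 -> log_len=3
Op 2: append 1 -> log_len=4
Op 3: append 2 -> log_len=6
Op 4: F1 acks idx 3 -> match: F0=0 F1=3 F2=0; commitIndex=0
Op 5: F2 acks idx 3 -> match: F0=0 F1=3 F2=3; commitIndex=3
Op 6: append 1 -> log_len=7
Op 7: F2 acks idx 4 -> match: F0=0 F1=3 F2=4; commitIndex=3
Op 8: F0 acks idx 6 -> match: F0=6 F1=3 F2=4; commitIndex=4
Op 9: F1 acks idx 1 -> match: F0=6 F1=3 F2=4; commitIndex=4

Answer: 6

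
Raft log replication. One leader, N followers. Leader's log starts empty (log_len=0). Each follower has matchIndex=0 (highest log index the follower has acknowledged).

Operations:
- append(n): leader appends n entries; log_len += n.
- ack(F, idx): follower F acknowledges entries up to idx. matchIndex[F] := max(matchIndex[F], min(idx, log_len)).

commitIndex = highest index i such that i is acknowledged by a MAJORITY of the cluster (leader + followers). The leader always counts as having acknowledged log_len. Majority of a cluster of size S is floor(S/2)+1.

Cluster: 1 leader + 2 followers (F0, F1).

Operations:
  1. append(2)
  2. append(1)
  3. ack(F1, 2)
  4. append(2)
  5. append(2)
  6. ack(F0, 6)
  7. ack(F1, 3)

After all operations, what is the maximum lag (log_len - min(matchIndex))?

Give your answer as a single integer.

Answer: 4

Derivation:
Op 1: append 2 -> log_len=2
Op 2: append 1 -> log_len=3
Op 3: F1 acks idx 2 -> match: F0=0 F1=2; commitIndex=2
Op 4: append 2 -> log_len=5
Op 5: append 2 -> log_len=7
Op 6: F0 acks idx 6 -> match: F0=6 F1=2; commitIndex=6
Op 7: F1 acks idx 3 -> match: F0=6 F1=3; commitIndex=6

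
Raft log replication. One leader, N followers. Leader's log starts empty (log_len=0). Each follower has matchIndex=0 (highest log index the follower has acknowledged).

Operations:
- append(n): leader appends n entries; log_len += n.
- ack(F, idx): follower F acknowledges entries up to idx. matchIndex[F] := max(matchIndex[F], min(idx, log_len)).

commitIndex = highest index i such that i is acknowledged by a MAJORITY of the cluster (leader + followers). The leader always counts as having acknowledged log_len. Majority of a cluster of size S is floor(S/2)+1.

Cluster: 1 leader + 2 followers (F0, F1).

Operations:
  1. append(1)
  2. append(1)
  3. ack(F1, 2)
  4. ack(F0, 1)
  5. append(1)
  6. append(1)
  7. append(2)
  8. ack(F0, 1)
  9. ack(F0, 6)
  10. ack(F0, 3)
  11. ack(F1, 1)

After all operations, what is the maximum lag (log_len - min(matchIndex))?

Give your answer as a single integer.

Answer: 4

Derivation:
Op 1: append 1 -> log_len=1
Op 2: append 1 -> log_len=2
Op 3: F1 acks idx 2 -> match: F0=0 F1=2; commitIndex=2
Op 4: F0 acks idx 1 -> match: F0=1 F1=2; commitIndex=2
Op 5: append 1 -> log_len=3
Op 6: append 1 -> log_len=4
Op 7: append 2 -> log_len=6
Op 8: F0 acks idx 1 -> match: F0=1 F1=2; commitIndex=2
Op 9: F0 acks idx 6 -> match: F0=6 F1=2; commitIndex=6
Op 10: F0 acks idx 3 -> match: F0=6 F1=2; commitIndex=6
Op 11: F1 acks idx 1 -> match: F0=6 F1=2; commitIndex=6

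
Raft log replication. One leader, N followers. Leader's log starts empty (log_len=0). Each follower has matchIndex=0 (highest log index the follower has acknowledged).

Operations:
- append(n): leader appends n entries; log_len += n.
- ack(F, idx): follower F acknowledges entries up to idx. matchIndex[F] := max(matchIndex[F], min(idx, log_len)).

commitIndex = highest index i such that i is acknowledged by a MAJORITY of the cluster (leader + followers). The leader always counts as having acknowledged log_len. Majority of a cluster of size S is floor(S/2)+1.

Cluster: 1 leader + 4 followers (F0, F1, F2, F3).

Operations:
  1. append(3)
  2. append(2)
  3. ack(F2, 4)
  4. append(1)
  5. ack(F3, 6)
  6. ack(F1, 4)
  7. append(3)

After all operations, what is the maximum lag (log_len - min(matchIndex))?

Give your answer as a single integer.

Answer: 9

Derivation:
Op 1: append 3 -> log_len=3
Op 2: append 2 -> log_len=5
Op 3: F2 acks idx 4 -> match: F0=0 F1=0 F2=4 F3=0; commitIndex=0
Op 4: append 1 -> log_len=6
Op 5: F3 acks idx 6 -> match: F0=0 F1=0 F2=4 F3=6; commitIndex=4
Op 6: F1 acks idx 4 -> match: F0=0 F1=4 F2=4 F3=6; commitIndex=4
Op 7: append 3 -> log_len=9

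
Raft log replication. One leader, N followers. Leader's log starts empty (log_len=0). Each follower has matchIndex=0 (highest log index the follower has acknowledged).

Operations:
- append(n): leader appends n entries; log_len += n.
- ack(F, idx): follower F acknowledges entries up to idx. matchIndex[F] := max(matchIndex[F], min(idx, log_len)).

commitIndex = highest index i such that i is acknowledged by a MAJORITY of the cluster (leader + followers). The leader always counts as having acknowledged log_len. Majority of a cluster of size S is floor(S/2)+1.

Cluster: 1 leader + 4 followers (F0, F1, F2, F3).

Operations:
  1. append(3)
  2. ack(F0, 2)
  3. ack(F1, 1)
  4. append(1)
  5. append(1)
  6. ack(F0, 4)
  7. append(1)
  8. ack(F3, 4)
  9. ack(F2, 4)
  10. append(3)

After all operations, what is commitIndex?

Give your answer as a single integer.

Answer: 4

Derivation:
Op 1: append 3 -> log_len=3
Op 2: F0 acks idx 2 -> match: F0=2 F1=0 F2=0 F3=0; commitIndex=0
Op 3: F1 acks idx 1 -> match: F0=2 F1=1 F2=0 F3=0; commitIndex=1
Op 4: append 1 -> log_len=4
Op 5: append 1 -> log_len=5
Op 6: F0 acks idx 4 -> match: F0=4 F1=1 F2=0 F3=0; commitIndex=1
Op 7: append 1 -> log_len=6
Op 8: F3 acks idx 4 -> match: F0=4 F1=1 F2=0 F3=4; commitIndex=4
Op 9: F2 acks idx 4 -> match: F0=4 F1=1 F2=4 F3=4; commitIndex=4
Op 10: append 3 -> log_len=9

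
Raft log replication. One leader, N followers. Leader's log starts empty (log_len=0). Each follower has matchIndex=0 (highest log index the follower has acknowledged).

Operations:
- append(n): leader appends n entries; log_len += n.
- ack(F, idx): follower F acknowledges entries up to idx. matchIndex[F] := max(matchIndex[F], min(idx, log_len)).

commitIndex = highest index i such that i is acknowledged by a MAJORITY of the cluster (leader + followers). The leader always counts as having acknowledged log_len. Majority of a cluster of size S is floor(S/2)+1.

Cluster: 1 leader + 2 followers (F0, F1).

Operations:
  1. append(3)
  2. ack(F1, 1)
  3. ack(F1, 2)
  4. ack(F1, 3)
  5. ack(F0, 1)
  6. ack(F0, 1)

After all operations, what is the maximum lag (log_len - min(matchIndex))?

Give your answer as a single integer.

Answer: 2

Derivation:
Op 1: append 3 -> log_len=3
Op 2: F1 acks idx 1 -> match: F0=0 F1=1; commitIndex=1
Op 3: F1 acks idx 2 -> match: F0=0 F1=2; commitIndex=2
Op 4: F1 acks idx 3 -> match: F0=0 F1=3; commitIndex=3
Op 5: F0 acks idx 1 -> match: F0=1 F1=3; commitIndex=3
Op 6: F0 acks idx 1 -> match: F0=1 F1=3; commitIndex=3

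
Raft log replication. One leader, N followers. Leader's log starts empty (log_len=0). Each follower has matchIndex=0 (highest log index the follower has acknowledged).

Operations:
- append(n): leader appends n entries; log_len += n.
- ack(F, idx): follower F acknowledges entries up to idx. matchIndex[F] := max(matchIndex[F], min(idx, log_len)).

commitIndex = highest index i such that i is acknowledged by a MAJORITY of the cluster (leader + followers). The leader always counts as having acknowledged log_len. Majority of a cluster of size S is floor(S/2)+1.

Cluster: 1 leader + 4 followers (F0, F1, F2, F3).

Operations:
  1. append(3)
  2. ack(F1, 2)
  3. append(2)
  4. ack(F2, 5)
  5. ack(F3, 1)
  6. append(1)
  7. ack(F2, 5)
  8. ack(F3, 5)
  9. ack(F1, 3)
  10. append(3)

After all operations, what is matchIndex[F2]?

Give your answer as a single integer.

Op 1: append 3 -> log_len=3
Op 2: F1 acks idx 2 -> match: F0=0 F1=2 F2=0 F3=0; commitIndex=0
Op 3: append 2 -> log_len=5
Op 4: F2 acks idx 5 -> match: F0=0 F1=2 F2=5 F3=0; commitIndex=2
Op 5: F3 acks idx 1 -> match: F0=0 F1=2 F2=5 F3=1; commitIndex=2
Op 6: append 1 -> log_len=6
Op 7: F2 acks idx 5 -> match: F0=0 F1=2 F2=5 F3=1; commitIndex=2
Op 8: F3 acks idx 5 -> match: F0=0 F1=2 F2=5 F3=5; commitIndex=5
Op 9: F1 acks idx 3 -> match: F0=0 F1=3 F2=5 F3=5; commitIndex=5
Op 10: append 3 -> log_len=9

Answer: 5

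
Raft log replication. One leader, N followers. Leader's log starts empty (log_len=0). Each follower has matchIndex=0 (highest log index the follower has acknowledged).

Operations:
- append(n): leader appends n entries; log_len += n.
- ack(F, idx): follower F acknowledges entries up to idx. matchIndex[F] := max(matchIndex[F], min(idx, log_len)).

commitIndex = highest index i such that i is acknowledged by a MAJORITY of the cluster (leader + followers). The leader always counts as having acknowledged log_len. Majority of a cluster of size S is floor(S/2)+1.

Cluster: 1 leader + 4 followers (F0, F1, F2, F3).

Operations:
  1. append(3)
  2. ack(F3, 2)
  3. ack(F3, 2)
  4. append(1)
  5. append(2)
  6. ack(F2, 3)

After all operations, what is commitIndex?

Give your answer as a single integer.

Answer: 2

Derivation:
Op 1: append 3 -> log_len=3
Op 2: F3 acks idx 2 -> match: F0=0 F1=0 F2=0 F3=2; commitIndex=0
Op 3: F3 acks idx 2 -> match: F0=0 F1=0 F2=0 F3=2; commitIndex=0
Op 4: append 1 -> log_len=4
Op 5: append 2 -> log_len=6
Op 6: F2 acks idx 3 -> match: F0=0 F1=0 F2=3 F3=2; commitIndex=2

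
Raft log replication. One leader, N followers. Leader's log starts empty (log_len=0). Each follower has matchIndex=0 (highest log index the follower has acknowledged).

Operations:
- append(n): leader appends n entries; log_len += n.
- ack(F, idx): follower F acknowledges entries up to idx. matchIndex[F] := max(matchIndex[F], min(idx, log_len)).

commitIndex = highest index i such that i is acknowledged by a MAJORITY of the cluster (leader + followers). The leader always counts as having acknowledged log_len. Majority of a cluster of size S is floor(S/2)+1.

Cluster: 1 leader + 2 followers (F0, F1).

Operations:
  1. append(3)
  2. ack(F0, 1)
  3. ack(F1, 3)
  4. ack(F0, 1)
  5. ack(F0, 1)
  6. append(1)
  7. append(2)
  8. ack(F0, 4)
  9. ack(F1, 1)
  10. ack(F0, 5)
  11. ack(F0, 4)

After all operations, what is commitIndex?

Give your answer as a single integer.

Answer: 5

Derivation:
Op 1: append 3 -> log_len=3
Op 2: F0 acks idx 1 -> match: F0=1 F1=0; commitIndex=1
Op 3: F1 acks idx 3 -> match: F0=1 F1=3; commitIndex=3
Op 4: F0 acks idx 1 -> match: F0=1 F1=3; commitIndex=3
Op 5: F0 acks idx 1 -> match: F0=1 F1=3; commitIndex=3
Op 6: append 1 -> log_len=4
Op 7: append 2 -> log_len=6
Op 8: F0 acks idx 4 -> match: F0=4 F1=3; commitIndex=4
Op 9: F1 acks idx 1 -> match: F0=4 F1=3; commitIndex=4
Op 10: F0 acks idx 5 -> match: F0=5 F1=3; commitIndex=5
Op 11: F0 acks idx 4 -> match: F0=5 F1=3; commitIndex=5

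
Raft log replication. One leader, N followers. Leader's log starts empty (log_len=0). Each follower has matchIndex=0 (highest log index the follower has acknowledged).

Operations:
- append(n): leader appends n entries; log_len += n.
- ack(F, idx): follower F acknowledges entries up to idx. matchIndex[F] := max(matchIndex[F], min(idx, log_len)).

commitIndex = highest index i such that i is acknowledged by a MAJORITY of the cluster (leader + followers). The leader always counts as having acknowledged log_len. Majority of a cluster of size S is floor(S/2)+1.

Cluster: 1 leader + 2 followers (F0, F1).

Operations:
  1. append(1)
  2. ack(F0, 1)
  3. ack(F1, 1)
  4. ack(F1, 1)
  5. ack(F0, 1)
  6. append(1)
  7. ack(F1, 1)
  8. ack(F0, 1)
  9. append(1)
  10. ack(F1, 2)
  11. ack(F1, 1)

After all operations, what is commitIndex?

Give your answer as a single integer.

Answer: 2

Derivation:
Op 1: append 1 -> log_len=1
Op 2: F0 acks idx 1 -> match: F0=1 F1=0; commitIndex=1
Op 3: F1 acks idx 1 -> match: F0=1 F1=1; commitIndex=1
Op 4: F1 acks idx 1 -> match: F0=1 F1=1; commitIndex=1
Op 5: F0 acks idx 1 -> match: F0=1 F1=1; commitIndex=1
Op 6: append 1 -> log_len=2
Op 7: F1 acks idx 1 -> match: F0=1 F1=1; commitIndex=1
Op 8: F0 acks idx 1 -> match: F0=1 F1=1; commitIndex=1
Op 9: append 1 -> log_len=3
Op 10: F1 acks idx 2 -> match: F0=1 F1=2; commitIndex=2
Op 11: F1 acks idx 1 -> match: F0=1 F1=2; commitIndex=2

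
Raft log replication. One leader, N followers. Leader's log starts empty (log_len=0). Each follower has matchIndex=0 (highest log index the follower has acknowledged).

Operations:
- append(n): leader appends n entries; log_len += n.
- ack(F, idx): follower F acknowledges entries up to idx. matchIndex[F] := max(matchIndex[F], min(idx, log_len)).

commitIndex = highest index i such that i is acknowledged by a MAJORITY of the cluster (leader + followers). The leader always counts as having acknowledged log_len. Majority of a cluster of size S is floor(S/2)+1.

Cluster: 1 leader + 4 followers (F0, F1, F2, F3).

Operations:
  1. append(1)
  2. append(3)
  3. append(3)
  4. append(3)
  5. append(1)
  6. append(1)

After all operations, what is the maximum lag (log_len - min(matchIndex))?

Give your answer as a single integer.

Answer: 12

Derivation:
Op 1: append 1 -> log_len=1
Op 2: append 3 -> log_len=4
Op 3: append 3 -> log_len=7
Op 4: append 3 -> log_len=10
Op 5: append 1 -> log_len=11
Op 6: append 1 -> log_len=12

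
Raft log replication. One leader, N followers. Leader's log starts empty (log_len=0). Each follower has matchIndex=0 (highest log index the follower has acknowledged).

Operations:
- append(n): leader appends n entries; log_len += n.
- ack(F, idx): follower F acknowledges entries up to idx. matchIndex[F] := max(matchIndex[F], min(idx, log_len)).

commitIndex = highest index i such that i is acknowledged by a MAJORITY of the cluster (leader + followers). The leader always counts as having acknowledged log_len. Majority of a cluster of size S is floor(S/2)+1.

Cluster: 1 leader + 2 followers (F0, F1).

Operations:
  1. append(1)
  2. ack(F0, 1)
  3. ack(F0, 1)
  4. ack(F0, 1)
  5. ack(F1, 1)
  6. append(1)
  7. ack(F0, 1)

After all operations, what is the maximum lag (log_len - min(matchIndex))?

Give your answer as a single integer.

Answer: 1

Derivation:
Op 1: append 1 -> log_len=1
Op 2: F0 acks idx 1 -> match: F0=1 F1=0; commitIndex=1
Op 3: F0 acks idx 1 -> match: F0=1 F1=0; commitIndex=1
Op 4: F0 acks idx 1 -> match: F0=1 F1=0; commitIndex=1
Op 5: F1 acks idx 1 -> match: F0=1 F1=1; commitIndex=1
Op 6: append 1 -> log_len=2
Op 7: F0 acks idx 1 -> match: F0=1 F1=1; commitIndex=1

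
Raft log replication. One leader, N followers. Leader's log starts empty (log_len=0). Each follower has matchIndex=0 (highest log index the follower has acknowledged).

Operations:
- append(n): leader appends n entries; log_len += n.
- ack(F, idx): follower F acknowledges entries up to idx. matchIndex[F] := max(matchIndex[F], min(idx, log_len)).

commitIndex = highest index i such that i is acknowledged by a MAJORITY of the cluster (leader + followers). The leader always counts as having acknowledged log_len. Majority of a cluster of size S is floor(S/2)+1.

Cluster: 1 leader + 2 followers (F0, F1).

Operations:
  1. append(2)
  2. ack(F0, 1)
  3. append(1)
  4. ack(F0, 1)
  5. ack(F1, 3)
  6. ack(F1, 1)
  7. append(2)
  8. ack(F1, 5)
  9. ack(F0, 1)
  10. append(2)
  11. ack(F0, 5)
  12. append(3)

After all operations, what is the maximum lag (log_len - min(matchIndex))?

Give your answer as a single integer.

Op 1: append 2 -> log_len=2
Op 2: F0 acks idx 1 -> match: F0=1 F1=0; commitIndex=1
Op 3: append 1 -> log_len=3
Op 4: F0 acks idx 1 -> match: F0=1 F1=0; commitIndex=1
Op 5: F1 acks idx 3 -> match: F0=1 F1=3; commitIndex=3
Op 6: F1 acks idx 1 -> match: F0=1 F1=3; commitIndex=3
Op 7: append 2 -> log_len=5
Op 8: F1 acks idx 5 -> match: F0=1 F1=5; commitIndex=5
Op 9: F0 acks idx 1 -> match: F0=1 F1=5; commitIndex=5
Op 10: append 2 -> log_len=7
Op 11: F0 acks idx 5 -> match: F0=5 F1=5; commitIndex=5
Op 12: append 3 -> log_len=10

Answer: 5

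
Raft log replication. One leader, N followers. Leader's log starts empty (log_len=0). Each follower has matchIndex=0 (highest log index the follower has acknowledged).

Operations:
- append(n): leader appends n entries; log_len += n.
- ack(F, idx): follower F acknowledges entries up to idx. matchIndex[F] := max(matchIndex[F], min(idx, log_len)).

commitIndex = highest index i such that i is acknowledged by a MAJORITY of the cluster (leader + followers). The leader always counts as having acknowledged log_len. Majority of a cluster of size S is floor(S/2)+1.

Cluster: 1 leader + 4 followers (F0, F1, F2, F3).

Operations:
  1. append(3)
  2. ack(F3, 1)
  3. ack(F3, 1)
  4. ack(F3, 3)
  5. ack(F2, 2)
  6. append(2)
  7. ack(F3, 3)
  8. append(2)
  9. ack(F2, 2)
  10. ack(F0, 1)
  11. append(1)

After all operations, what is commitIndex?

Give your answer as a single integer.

Answer: 2

Derivation:
Op 1: append 3 -> log_len=3
Op 2: F3 acks idx 1 -> match: F0=0 F1=0 F2=0 F3=1; commitIndex=0
Op 3: F3 acks idx 1 -> match: F0=0 F1=0 F2=0 F3=1; commitIndex=0
Op 4: F3 acks idx 3 -> match: F0=0 F1=0 F2=0 F3=3; commitIndex=0
Op 5: F2 acks idx 2 -> match: F0=0 F1=0 F2=2 F3=3; commitIndex=2
Op 6: append 2 -> log_len=5
Op 7: F3 acks idx 3 -> match: F0=0 F1=0 F2=2 F3=3; commitIndex=2
Op 8: append 2 -> log_len=7
Op 9: F2 acks idx 2 -> match: F0=0 F1=0 F2=2 F3=3; commitIndex=2
Op 10: F0 acks idx 1 -> match: F0=1 F1=0 F2=2 F3=3; commitIndex=2
Op 11: append 1 -> log_len=8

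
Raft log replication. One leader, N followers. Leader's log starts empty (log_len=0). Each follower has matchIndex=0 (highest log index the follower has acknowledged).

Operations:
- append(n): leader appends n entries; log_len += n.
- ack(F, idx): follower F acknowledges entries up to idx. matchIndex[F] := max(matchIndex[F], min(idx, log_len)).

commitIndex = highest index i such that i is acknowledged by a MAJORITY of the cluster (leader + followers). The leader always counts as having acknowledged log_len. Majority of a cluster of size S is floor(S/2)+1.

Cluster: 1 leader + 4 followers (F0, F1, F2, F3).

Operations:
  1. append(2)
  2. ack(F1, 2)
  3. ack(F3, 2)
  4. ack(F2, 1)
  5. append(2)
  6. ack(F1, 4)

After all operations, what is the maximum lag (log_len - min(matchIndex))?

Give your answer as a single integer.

Op 1: append 2 -> log_len=2
Op 2: F1 acks idx 2 -> match: F0=0 F1=2 F2=0 F3=0; commitIndex=0
Op 3: F3 acks idx 2 -> match: F0=0 F1=2 F2=0 F3=2; commitIndex=2
Op 4: F2 acks idx 1 -> match: F0=0 F1=2 F2=1 F3=2; commitIndex=2
Op 5: append 2 -> log_len=4
Op 6: F1 acks idx 4 -> match: F0=0 F1=4 F2=1 F3=2; commitIndex=2

Answer: 4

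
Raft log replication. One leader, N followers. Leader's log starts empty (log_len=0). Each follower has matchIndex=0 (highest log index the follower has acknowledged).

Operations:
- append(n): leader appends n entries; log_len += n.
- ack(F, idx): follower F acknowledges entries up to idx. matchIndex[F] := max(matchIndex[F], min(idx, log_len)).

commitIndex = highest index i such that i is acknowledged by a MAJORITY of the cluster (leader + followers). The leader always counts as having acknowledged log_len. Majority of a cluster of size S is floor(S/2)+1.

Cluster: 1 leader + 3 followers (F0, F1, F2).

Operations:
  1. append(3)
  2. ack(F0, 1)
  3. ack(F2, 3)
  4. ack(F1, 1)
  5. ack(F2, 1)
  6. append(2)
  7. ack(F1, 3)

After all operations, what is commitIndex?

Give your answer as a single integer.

Op 1: append 3 -> log_len=3
Op 2: F0 acks idx 1 -> match: F0=1 F1=0 F2=0; commitIndex=0
Op 3: F2 acks idx 3 -> match: F0=1 F1=0 F2=3; commitIndex=1
Op 4: F1 acks idx 1 -> match: F0=1 F1=1 F2=3; commitIndex=1
Op 5: F2 acks idx 1 -> match: F0=1 F1=1 F2=3; commitIndex=1
Op 6: append 2 -> log_len=5
Op 7: F1 acks idx 3 -> match: F0=1 F1=3 F2=3; commitIndex=3

Answer: 3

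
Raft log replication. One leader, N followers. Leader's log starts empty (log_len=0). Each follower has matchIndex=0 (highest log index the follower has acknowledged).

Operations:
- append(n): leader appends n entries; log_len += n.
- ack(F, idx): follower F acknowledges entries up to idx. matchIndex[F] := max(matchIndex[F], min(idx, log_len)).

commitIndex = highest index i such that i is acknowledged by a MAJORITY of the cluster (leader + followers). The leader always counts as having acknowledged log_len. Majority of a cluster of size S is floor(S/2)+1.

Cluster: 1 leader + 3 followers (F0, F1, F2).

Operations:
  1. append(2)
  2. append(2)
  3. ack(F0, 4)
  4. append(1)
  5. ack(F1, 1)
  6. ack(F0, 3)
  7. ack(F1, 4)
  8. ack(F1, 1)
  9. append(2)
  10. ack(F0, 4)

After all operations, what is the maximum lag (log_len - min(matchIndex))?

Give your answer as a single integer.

Op 1: append 2 -> log_len=2
Op 2: append 2 -> log_len=4
Op 3: F0 acks idx 4 -> match: F0=4 F1=0 F2=0; commitIndex=0
Op 4: append 1 -> log_len=5
Op 5: F1 acks idx 1 -> match: F0=4 F1=1 F2=0; commitIndex=1
Op 6: F0 acks idx 3 -> match: F0=4 F1=1 F2=0; commitIndex=1
Op 7: F1 acks idx 4 -> match: F0=4 F1=4 F2=0; commitIndex=4
Op 8: F1 acks idx 1 -> match: F0=4 F1=4 F2=0; commitIndex=4
Op 9: append 2 -> log_len=7
Op 10: F0 acks idx 4 -> match: F0=4 F1=4 F2=0; commitIndex=4

Answer: 7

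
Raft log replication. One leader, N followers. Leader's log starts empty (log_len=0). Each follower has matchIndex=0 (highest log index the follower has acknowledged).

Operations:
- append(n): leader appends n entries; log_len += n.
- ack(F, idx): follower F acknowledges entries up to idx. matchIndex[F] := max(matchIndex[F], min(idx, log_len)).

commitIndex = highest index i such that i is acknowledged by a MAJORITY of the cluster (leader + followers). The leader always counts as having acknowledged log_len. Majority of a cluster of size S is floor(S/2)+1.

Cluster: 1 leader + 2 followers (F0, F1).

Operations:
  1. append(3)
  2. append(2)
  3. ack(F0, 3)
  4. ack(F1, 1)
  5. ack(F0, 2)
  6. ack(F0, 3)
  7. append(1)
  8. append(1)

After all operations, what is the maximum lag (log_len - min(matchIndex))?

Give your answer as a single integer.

Answer: 6

Derivation:
Op 1: append 3 -> log_len=3
Op 2: append 2 -> log_len=5
Op 3: F0 acks idx 3 -> match: F0=3 F1=0; commitIndex=3
Op 4: F1 acks idx 1 -> match: F0=3 F1=1; commitIndex=3
Op 5: F0 acks idx 2 -> match: F0=3 F1=1; commitIndex=3
Op 6: F0 acks idx 3 -> match: F0=3 F1=1; commitIndex=3
Op 7: append 1 -> log_len=6
Op 8: append 1 -> log_len=7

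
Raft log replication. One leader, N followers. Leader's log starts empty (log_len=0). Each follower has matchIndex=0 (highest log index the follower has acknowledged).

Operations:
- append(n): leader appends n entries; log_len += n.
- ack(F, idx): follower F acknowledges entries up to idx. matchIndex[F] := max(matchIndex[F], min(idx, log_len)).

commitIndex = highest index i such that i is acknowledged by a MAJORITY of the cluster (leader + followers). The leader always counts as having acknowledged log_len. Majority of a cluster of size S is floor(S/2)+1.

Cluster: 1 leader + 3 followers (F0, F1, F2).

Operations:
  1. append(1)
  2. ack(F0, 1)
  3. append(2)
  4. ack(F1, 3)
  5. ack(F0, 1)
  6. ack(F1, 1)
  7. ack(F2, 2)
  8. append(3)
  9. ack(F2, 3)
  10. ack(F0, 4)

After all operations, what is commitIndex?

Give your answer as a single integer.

Answer: 3

Derivation:
Op 1: append 1 -> log_len=1
Op 2: F0 acks idx 1 -> match: F0=1 F1=0 F2=0; commitIndex=0
Op 3: append 2 -> log_len=3
Op 4: F1 acks idx 3 -> match: F0=1 F1=3 F2=0; commitIndex=1
Op 5: F0 acks idx 1 -> match: F0=1 F1=3 F2=0; commitIndex=1
Op 6: F1 acks idx 1 -> match: F0=1 F1=3 F2=0; commitIndex=1
Op 7: F2 acks idx 2 -> match: F0=1 F1=3 F2=2; commitIndex=2
Op 8: append 3 -> log_len=6
Op 9: F2 acks idx 3 -> match: F0=1 F1=3 F2=3; commitIndex=3
Op 10: F0 acks idx 4 -> match: F0=4 F1=3 F2=3; commitIndex=3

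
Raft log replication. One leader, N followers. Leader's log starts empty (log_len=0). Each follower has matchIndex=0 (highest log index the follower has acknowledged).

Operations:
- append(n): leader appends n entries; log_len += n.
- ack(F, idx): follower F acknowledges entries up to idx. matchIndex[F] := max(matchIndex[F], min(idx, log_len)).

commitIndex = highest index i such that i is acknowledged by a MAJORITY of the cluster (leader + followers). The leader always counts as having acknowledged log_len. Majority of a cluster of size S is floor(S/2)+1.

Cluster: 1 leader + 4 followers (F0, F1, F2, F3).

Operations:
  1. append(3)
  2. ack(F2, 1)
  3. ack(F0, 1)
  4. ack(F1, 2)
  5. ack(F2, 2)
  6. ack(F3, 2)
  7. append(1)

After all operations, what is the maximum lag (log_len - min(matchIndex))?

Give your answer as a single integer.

Answer: 3

Derivation:
Op 1: append 3 -> log_len=3
Op 2: F2 acks idx 1 -> match: F0=0 F1=0 F2=1 F3=0; commitIndex=0
Op 3: F0 acks idx 1 -> match: F0=1 F1=0 F2=1 F3=0; commitIndex=1
Op 4: F1 acks idx 2 -> match: F0=1 F1=2 F2=1 F3=0; commitIndex=1
Op 5: F2 acks idx 2 -> match: F0=1 F1=2 F2=2 F3=0; commitIndex=2
Op 6: F3 acks idx 2 -> match: F0=1 F1=2 F2=2 F3=2; commitIndex=2
Op 7: append 1 -> log_len=4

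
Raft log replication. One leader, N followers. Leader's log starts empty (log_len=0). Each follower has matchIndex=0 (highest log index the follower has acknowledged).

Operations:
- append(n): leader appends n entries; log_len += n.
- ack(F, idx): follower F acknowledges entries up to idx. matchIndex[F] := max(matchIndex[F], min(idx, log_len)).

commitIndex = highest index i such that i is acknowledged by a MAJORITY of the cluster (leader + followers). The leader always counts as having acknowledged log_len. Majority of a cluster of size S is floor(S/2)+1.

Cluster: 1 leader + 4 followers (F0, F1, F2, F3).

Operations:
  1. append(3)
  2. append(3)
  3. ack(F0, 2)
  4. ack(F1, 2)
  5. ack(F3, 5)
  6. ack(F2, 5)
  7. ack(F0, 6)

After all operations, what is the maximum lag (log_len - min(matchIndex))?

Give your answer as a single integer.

Answer: 4

Derivation:
Op 1: append 3 -> log_len=3
Op 2: append 3 -> log_len=6
Op 3: F0 acks idx 2 -> match: F0=2 F1=0 F2=0 F3=0; commitIndex=0
Op 4: F1 acks idx 2 -> match: F0=2 F1=2 F2=0 F3=0; commitIndex=2
Op 5: F3 acks idx 5 -> match: F0=2 F1=2 F2=0 F3=5; commitIndex=2
Op 6: F2 acks idx 5 -> match: F0=2 F1=2 F2=5 F3=5; commitIndex=5
Op 7: F0 acks idx 6 -> match: F0=6 F1=2 F2=5 F3=5; commitIndex=5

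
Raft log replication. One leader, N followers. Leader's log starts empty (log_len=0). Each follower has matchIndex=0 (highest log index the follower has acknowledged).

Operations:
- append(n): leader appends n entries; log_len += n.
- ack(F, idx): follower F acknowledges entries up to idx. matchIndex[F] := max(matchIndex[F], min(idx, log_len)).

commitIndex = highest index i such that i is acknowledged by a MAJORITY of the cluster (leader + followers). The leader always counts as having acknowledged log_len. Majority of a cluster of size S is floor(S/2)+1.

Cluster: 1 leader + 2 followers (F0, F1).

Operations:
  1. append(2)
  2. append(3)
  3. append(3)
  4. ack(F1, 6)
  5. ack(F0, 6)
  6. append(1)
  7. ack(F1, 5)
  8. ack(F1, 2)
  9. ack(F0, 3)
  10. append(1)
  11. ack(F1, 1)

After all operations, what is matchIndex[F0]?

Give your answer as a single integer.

Answer: 6

Derivation:
Op 1: append 2 -> log_len=2
Op 2: append 3 -> log_len=5
Op 3: append 3 -> log_len=8
Op 4: F1 acks idx 6 -> match: F0=0 F1=6; commitIndex=6
Op 5: F0 acks idx 6 -> match: F0=6 F1=6; commitIndex=6
Op 6: append 1 -> log_len=9
Op 7: F1 acks idx 5 -> match: F0=6 F1=6; commitIndex=6
Op 8: F1 acks idx 2 -> match: F0=6 F1=6; commitIndex=6
Op 9: F0 acks idx 3 -> match: F0=6 F1=6; commitIndex=6
Op 10: append 1 -> log_len=10
Op 11: F1 acks idx 1 -> match: F0=6 F1=6; commitIndex=6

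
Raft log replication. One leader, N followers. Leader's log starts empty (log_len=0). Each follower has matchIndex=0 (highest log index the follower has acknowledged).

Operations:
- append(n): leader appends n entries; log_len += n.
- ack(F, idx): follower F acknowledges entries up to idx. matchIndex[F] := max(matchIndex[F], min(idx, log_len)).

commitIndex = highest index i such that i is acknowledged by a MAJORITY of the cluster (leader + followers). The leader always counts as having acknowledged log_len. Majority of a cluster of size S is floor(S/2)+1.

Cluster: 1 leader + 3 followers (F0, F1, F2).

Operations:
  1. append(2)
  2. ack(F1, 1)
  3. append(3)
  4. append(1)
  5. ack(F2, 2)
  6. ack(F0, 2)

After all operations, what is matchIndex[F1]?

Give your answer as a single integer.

Answer: 1

Derivation:
Op 1: append 2 -> log_len=2
Op 2: F1 acks idx 1 -> match: F0=0 F1=1 F2=0; commitIndex=0
Op 3: append 3 -> log_len=5
Op 4: append 1 -> log_len=6
Op 5: F2 acks idx 2 -> match: F0=0 F1=1 F2=2; commitIndex=1
Op 6: F0 acks idx 2 -> match: F0=2 F1=1 F2=2; commitIndex=2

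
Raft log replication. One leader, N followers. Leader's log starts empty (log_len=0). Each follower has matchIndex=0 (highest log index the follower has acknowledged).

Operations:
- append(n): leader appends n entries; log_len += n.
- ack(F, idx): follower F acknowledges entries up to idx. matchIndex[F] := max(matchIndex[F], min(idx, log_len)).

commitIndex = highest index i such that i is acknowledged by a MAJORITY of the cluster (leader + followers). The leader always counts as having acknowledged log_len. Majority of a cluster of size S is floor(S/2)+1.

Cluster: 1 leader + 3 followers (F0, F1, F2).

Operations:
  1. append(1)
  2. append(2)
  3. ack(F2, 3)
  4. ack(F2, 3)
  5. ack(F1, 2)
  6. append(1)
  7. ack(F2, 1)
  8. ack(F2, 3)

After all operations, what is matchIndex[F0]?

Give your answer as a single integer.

Answer: 0

Derivation:
Op 1: append 1 -> log_len=1
Op 2: append 2 -> log_len=3
Op 3: F2 acks idx 3 -> match: F0=0 F1=0 F2=3; commitIndex=0
Op 4: F2 acks idx 3 -> match: F0=0 F1=0 F2=3; commitIndex=0
Op 5: F1 acks idx 2 -> match: F0=0 F1=2 F2=3; commitIndex=2
Op 6: append 1 -> log_len=4
Op 7: F2 acks idx 1 -> match: F0=0 F1=2 F2=3; commitIndex=2
Op 8: F2 acks idx 3 -> match: F0=0 F1=2 F2=3; commitIndex=2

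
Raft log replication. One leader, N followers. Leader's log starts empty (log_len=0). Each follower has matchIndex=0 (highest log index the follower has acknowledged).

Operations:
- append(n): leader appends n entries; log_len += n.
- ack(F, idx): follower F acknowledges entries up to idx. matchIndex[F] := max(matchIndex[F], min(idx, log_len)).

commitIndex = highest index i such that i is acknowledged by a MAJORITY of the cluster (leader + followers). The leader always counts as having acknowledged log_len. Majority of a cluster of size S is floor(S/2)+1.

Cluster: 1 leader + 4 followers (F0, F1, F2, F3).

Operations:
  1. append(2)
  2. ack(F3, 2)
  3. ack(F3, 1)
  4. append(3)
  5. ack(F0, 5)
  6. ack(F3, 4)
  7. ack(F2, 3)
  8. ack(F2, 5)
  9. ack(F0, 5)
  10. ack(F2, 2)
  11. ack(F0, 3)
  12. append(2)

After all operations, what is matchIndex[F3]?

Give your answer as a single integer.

Answer: 4

Derivation:
Op 1: append 2 -> log_len=2
Op 2: F3 acks idx 2 -> match: F0=0 F1=0 F2=0 F3=2; commitIndex=0
Op 3: F3 acks idx 1 -> match: F0=0 F1=0 F2=0 F3=2; commitIndex=0
Op 4: append 3 -> log_len=5
Op 5: F0 acks idx 5 -> match: F0=5 F1=0 F2=0 F3=2; commitIndex=2
Op 6: F3 acks idx 4 -> match: F0=5 F1=0 F2=0 F3=4; commitIndex=4
Op 7: F2 acks idx 3 -> match: F0=5 F1=0 F2=3 F3=4; commitIndex=4
Op 8: F2 acks idx 5 -> match: F0=5 F1=0 F2=5 F3=4; commitIndex=5
Op 9: F0 acks idx 5 -> match: F0=5 F1=0 F2=5 F3=4; commitIndex=5
Op 10: F2 acks idx 2 -> match: F0=5 F1=0 F2=5 F3=4; commitIndex=5
Op 11: F0 acks idx 3 -> match: F0=5 F1=0 F2=5 F3=4; commitIndex=5
Op 12: append 2 -> log_len=7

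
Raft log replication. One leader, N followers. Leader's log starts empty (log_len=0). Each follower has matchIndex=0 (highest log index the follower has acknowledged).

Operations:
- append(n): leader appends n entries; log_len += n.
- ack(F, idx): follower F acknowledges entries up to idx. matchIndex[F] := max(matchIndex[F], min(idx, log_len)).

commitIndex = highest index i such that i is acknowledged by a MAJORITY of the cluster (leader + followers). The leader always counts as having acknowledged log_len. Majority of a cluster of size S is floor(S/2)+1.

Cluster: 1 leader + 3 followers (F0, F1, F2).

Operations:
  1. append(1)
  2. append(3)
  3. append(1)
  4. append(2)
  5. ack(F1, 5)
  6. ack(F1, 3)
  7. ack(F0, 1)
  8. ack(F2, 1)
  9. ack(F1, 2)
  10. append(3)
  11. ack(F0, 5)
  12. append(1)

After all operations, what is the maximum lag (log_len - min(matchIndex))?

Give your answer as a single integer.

Answer: 10

Derivation:
Op 1: append 1 -> log_len=1
Op 2: append 3 -> log_len=4
Op 3: append 1 -> log_len=5
Op 4: append 2 -> log_len=7
Op 5: F1 acks idx 5 -> match: F0=0 F1=5 F2=0; commitIndex=0
Op 6: F1 acks idx 3 -> match: F0=0 F1=5 F2=0; commitIndex=0
Op 7: F0 acks idx 1 -> match: F0=1 F1=5 F2=0; commitIndex=1
Op 8: F2 acks idx 1 -> match: F0=1 F1=5 F2=1; commitIndex=1
Op 9: F1 acks idx 2 -> match: F0=1 F1=5 F2=1; commitIndex=1
Op 10: append 3 -> log_len=10
Op 11: F0 acks idx 5 -> match: F0=5 F1=5 F2=1; commitIndex=5
Op 12: append 1 -> log_len=11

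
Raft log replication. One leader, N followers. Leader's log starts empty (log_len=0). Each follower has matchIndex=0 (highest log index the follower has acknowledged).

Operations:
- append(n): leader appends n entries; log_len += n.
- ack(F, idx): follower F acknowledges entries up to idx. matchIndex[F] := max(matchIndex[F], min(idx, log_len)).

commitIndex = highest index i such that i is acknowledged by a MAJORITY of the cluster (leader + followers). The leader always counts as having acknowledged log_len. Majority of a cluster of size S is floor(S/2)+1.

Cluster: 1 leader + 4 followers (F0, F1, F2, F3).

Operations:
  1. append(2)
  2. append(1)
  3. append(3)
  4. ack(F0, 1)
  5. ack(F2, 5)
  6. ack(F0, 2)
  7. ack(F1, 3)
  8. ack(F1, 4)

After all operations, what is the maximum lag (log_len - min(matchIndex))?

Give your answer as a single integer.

Op 1: append 2 -> log_len=2
Op 2: append 1 -> log_len=3
Op 3: append 3 -> log_len=6
Op 4: F0 acks idx 1 -> match: F0=1 F1=0 F2=0 F3=0; commitIndex=0
Op 5: F2 acks idx 5 -> match: F0=1 F1=0 F2=5 F3=0; commitIndex=1
Op 6: F0 acks idx 2 -> match: F0=2 F1=0 F2=5 F3=0; commitIndex=2
Op 7: F1 acks idx 3 -> match: F0=2 F1=3 F2=5 F3=0; commitIndex=3
Op 8: F1 acks idx 4 -> match: F0=2 F1=4 F2=5 F3=0; commitIndex=4

Answer: 6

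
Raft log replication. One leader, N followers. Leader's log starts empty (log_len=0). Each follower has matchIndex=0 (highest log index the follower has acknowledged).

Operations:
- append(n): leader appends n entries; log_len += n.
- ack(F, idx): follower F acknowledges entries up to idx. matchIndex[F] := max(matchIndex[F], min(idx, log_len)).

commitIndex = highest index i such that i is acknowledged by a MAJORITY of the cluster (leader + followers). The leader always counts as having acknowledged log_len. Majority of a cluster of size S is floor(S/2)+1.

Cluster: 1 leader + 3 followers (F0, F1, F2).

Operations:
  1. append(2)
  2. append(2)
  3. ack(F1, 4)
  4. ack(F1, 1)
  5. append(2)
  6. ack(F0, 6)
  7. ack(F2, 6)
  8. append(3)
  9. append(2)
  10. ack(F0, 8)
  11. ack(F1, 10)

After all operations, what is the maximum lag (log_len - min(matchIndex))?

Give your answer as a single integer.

Answer: 5

Derivation:
Op 1: append 2 -> log_len=2
Op 2: append 2 -> log_len=4
Op 3: F1 acks idx 4 -> match: F0=0 F1=4 F2=0; commitIndex=0
Op 4: F1 acks idx 1 -> match: F0=0 F1=4 F2=0; commitIndex=0
Op 5: append 2 -> log_len=6
Op 6: F0 acks idx 6 -> match: F0=6 F1=4 F2=0; commitIndex=4
Op 7: F2 acks idx 6 -> match: F0=6 F1=4 F2=6; commitIndex=6
Op 8: append 3 -> log_len=9
Op 9: append 2 -> log_len=11
Op 10: F0 acks idx 8 -> match: F0=8 F1=4 F2=6; commitIndex=6
Op 11: F1 acks idx 10 -> match: F0=8 F1=10 F2=6; commitIndex=8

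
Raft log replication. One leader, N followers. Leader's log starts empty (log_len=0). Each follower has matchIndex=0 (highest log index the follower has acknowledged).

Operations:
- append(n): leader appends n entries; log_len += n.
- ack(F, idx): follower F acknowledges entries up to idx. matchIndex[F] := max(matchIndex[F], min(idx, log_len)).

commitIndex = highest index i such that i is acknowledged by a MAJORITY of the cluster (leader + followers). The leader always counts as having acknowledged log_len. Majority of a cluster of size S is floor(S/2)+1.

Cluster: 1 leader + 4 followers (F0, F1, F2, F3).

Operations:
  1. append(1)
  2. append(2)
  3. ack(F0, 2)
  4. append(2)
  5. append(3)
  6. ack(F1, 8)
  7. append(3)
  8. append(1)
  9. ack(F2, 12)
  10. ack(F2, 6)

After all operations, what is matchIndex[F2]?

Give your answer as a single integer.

Answer: 12

Derivation:
Op 1: append 1 -> log_len=1
Op 2: append 2 -> log_len=3
Op 3: F0 acks idx 2 -> match: F0=2 F1=0 F2=0 F3=0; commitIndex=0
Op 4: append 2 -> log_len=5
Op 5: append 3 -> log_len=8
Op 6: F1 acks idx 8 -> match: F0=2 F1=8 F2=0 F3=0; commitIndex=2
Op 7: append 3 -> log_len=11
Op 8: append 1 -> log_len=12
Op 9: F2 acks idx 12 -> match: F0=2 F1=8 F2=12 F3=0; commitIndex=8
Op 10: F2 acks idx 6 -> match: F0=2 F1=8 F2=12 F3=0; commitIndex=8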